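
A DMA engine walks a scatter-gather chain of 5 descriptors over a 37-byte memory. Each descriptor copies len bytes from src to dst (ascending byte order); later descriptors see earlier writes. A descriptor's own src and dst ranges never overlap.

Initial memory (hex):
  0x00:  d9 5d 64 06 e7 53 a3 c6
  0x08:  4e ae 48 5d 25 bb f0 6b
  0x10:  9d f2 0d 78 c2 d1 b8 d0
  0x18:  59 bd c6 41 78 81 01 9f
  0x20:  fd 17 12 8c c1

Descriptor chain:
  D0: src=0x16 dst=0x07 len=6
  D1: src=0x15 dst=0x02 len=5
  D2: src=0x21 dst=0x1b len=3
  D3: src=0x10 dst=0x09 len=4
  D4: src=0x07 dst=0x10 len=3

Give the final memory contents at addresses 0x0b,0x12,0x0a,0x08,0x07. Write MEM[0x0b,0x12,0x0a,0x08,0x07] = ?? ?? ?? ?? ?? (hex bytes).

MEM[0x0b,0x12,0x0a,0x08,0x07] = 0d 9d f2 d0 b8

D0: mem[0x07..0x0c] <- [b8 d0 59 bd c6 41]
D1: mem[0x02..0x06] <- [d1 b8 d0 59 bd]
D2: mem[0x1b..0x1d] <- [17 12 8c]
D3: mem[0x09..0x0c] <- [9d f2 0d 78]
D4: mem[0x10..0x12] <- [b8 d0 9d]
query mem[0x0b]=0x0d, mem[0x12]=0x9d, mem[0x0a]=0xf2, mem[0x08]=0xd0, mem[0x07]=0xb8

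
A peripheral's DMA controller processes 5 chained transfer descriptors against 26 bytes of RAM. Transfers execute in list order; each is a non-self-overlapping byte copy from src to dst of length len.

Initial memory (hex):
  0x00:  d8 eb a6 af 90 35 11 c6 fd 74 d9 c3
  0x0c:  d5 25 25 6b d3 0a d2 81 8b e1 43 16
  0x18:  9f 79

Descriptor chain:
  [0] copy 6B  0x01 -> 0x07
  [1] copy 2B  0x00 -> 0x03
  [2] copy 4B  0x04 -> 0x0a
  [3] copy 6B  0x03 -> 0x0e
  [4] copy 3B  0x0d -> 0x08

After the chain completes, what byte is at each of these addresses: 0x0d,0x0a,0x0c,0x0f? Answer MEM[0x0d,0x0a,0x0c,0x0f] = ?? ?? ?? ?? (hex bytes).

[0] 0x01->0x07 len=6 : eb a6 af 90 35 11
[1] 0x00->0x03 len=2 : d8 eb
[2] 0x04->0x0a len=4 : eb 35 11 eb
[3] 0x03->0x0e len=6 : d8 eb 35 11 eb a6
[4] 0x0d->0x08 len=3 : eb d8 eb
query mem[0x0d]=0xeb, mem[0x0a]=0xeb, mem[0x0c]=0x11, mem[0x0f]=0xeb

MEM[0x0d,0x0a,0x0c,0x0f] = eb eb 11 eb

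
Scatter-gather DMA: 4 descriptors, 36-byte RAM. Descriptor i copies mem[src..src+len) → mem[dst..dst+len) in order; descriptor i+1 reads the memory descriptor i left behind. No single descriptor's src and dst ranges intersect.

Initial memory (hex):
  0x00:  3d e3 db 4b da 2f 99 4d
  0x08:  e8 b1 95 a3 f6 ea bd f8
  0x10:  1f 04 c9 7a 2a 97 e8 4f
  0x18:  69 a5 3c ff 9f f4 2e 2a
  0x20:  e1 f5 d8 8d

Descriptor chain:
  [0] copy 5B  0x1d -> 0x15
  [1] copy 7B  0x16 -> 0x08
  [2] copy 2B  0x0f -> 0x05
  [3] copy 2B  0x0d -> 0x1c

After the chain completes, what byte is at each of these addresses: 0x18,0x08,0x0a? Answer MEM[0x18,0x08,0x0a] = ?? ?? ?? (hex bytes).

#0 dst[0x15+5] := {0xf4,0x2e,0x2a,0xe1,0xf5}
#1 dst[0x08+7] := {0x2e,0x2a,0xe1,0xf5,0x3c,0xff,0x9f}
#2 dst[0x05+2] := {0xf8,0x1f}
#3 dst[0x1c+2] := {0xff,0x9f}
query mem[0x18]=0xe1, mem[0x08]=0x2e, mem[0x0a]=0xe1

MEM[0x18,0x08,0x0a] = e1 2e e1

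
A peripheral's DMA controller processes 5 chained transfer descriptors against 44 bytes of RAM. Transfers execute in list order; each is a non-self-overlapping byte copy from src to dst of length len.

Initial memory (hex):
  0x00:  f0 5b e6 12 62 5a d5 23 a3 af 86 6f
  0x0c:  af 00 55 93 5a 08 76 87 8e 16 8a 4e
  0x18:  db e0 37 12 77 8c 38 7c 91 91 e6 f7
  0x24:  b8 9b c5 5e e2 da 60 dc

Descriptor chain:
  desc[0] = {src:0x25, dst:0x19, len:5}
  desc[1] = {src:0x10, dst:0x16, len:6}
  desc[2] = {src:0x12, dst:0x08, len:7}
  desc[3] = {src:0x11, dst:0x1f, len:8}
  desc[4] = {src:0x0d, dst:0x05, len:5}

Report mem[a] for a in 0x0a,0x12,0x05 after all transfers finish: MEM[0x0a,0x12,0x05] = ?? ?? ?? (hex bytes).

[0] 0x25->0x19 len=5 : 9b c5 5e e2 da
[1] 0x10->0x16 len=6 : 5a 08 76 87 8e 16
[2] 0x12->0x08 len=7 : 76 87 8e 16 5a 08 76
[3] 0x11->0x1f len=8 : 08 76 87 8e 16 5a 08 76
[4] 0x0d->0x05 len=5 : 08 76 93 5a 08
query mem[0x0a]=0x8e, mem[0x12]=0x76, mem[0x05]=0x08

MEM[0x0a,0x12,0x05] = 8e 76 08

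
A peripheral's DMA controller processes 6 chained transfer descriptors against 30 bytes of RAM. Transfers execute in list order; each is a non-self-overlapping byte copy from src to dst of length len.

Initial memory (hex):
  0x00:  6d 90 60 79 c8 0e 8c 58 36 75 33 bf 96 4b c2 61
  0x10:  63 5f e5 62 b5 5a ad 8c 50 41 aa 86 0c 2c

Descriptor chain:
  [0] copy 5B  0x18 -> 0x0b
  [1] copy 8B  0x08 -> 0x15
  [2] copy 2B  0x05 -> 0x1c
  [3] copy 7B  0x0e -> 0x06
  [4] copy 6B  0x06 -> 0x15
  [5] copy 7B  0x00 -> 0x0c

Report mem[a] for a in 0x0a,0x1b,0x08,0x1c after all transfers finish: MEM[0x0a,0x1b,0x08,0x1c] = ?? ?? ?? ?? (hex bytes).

MEM[0x0a,0x1b,0x08,0x1c] = e5 86 63 0e

  after D0: wrote 5B at 0x0b = 5041aa860c
  after D1: wrote 8B at 0x15 = 3675335041aa860c
  after D2: wrote 2B at 0x1c = 0e8c
  after D3: wrote 7B at 0x06 = 860c635fe562b5
  after D4: wrote 6B at 0x15 = 860c635fe562
  after D5: wrote 7B at 0x0c = 6d906079c80e86
query mem[0x0a]=0xe5, mem[0x1b]=0x86, mem[0x08]=0x63, mem[0x1c]=0x0e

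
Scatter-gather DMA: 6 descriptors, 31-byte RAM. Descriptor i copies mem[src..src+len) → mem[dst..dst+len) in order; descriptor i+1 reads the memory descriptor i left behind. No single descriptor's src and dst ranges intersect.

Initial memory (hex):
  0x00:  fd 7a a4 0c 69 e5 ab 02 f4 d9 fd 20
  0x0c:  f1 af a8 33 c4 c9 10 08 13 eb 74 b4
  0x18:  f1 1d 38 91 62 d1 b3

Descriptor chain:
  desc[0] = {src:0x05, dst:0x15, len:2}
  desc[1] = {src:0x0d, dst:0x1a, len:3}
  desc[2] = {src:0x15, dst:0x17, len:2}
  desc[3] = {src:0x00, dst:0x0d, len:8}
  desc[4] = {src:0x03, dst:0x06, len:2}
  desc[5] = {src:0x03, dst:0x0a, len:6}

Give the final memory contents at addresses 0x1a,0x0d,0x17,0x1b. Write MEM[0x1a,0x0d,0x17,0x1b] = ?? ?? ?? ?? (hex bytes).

#0 dst[0x15+2] := {0xe5,0xab}
#1 dst[0x1a+3] := {0xaf,0xa8,0x33}
#2 dst[0x17+2] := {0xe5,0xab}
#3 dst[0x0d+8] := {0xfd,0x7a,0xa4,0x0c,0x69,0xe5,0xab,0x02}
#4 dst[0x06+2] := {0x0c,0x69}
#5 dst[0x0a+6] := {0x0c,0x69,0xe5,0x0c,0x69,0xf4}
query mem[0x1a]=0xaf, mem[0x0d]=0x0c, mem[0x17]=0xe5, mem[0x1b]=0xa8

MEM[0x1a,0x0d,0x17,0x1b] = af 0c e5 a8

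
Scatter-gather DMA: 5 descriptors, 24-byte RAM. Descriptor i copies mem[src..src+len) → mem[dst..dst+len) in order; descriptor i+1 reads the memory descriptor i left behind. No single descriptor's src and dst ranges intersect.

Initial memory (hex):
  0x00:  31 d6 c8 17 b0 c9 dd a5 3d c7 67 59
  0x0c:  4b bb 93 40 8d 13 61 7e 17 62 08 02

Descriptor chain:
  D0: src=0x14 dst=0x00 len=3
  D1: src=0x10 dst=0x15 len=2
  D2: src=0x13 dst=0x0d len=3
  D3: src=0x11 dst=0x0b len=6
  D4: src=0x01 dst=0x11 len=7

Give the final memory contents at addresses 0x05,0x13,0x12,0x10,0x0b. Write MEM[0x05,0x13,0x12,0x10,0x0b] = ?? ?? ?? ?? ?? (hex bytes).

[0] 0x14->0x00 len=3 : 17 62 08
[1] 0x10->0x15 len=2 : 8d 13
[2] 0x13->0x0d len=3 : 7e 17 8d
[3] 0x11->0x0b len=6 : 13 61 7e 17 8d 13
[4] 0x01->0x11 len=7 : 62 08 17 b0 c9 dd a5
query mem[0x05]=0xc9, mem[0x13]=0x17, mem[0x12]=0x08, mem[0x10]=0x13, mem[0x0b]=0x13

MEM[0x05,0x13,0x12,0x10,0x0b] = c9 17 08 13 13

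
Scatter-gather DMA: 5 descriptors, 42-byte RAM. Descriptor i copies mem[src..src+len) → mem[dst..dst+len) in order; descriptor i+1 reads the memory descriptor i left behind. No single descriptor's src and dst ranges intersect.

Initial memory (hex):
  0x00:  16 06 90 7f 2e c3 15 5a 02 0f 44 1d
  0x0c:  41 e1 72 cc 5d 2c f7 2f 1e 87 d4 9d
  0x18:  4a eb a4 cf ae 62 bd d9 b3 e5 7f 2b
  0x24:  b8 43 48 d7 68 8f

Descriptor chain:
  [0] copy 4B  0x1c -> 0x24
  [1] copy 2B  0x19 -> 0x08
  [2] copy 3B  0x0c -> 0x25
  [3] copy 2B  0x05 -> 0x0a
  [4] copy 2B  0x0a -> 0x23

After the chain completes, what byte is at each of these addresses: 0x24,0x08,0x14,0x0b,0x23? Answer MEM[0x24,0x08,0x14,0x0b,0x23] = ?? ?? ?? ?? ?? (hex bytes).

[0] 0x1c->0x24 len=4 : ae 62 bd d9
[1] 0x19->0x08 len=2 : eb a4
[2] 0x0c->0x25 len=3 : 41 e1 72
[3] 0x05->0x0a len=2 : c3 15
[4] 0x0a->0x23 len=2 : c3 15
query mem[0x24]=0x15, mem[0x08]=0xeb, mem[0x14]=0x1e, mem[0x0b]=0x15, mem[0x23]=0xc3

MEM[0x24,0x08,0x14,0x0b,0x23] = 15 eb 1e 15 c3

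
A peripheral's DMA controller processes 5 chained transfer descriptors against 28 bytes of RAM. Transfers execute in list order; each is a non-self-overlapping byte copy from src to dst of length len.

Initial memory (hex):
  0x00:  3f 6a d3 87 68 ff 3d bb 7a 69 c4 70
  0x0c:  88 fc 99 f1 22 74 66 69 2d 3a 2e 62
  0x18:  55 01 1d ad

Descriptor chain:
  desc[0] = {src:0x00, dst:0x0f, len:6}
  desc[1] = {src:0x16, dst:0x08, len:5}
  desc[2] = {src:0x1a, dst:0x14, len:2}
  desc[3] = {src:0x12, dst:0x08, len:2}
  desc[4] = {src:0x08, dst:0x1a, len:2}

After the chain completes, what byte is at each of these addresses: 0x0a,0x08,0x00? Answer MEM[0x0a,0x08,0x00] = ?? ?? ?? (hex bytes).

MEM[0x0a,0x08,0x00] = 55 87 3f

[0] 0x00->0x0f len=6 : 3f 6a d3 87 68 ff
[1] 0x16->0x08 len=5 : 2e 62 55 01 1d
[2] 0x1a->0x14 len=2 : 1d ad
[3] 0x12->0x08 len=2 : 87 68
[4] 0x08->0x1a len=2 : 87 68
query mem[0x0a]=0x55, mem[0x08]=0x87, mem[0x00]=0x3f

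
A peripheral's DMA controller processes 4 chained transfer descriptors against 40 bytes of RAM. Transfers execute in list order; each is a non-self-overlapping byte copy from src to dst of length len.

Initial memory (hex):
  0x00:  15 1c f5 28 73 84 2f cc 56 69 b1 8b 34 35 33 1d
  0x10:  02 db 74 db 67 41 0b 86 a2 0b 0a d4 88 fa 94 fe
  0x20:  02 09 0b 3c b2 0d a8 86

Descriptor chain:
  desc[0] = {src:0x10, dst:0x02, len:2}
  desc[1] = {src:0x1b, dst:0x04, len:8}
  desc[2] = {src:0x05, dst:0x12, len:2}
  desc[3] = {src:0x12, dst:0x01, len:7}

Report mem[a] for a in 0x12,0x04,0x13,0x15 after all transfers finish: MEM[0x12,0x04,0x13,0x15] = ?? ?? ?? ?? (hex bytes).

MEM[0x12,0x04,0x13,0x15] = 88 41 fa 41

#0 dst[0x02+2] := {0x02,0xdb}
#1 dst[0x04+8] := {0xd4,0x88,0xfa,0x94,0xfe,0x02,0x09,0x0b}
#2 dst[0x12+2] := {0x88,0xfa}
#3 dst[0x01+7] := {0x88,0xfa,0x67,0x41,0x0b,0x86,0xa2}
query mem[0x12]=0x88, mem[0x04]=0x41, mem[0x13]=0xfa, mem[0x15]=0x41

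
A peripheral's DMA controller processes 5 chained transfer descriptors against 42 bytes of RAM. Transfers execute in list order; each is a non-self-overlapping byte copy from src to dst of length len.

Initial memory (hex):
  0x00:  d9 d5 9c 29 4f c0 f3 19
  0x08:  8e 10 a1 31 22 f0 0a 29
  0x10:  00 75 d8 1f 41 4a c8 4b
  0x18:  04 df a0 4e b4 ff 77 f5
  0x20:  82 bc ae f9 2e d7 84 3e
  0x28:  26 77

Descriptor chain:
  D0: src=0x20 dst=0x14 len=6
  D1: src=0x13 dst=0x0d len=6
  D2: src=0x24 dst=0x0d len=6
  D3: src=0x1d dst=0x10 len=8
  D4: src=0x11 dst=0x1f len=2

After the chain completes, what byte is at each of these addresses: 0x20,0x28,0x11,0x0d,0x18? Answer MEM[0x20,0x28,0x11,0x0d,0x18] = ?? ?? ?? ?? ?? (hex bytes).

[0] 0x20->0x14 len=6 : 82 bc ae f9 2e d7
[1] 0x13->0x0d len=6 : 1f 82 bc ae f9 2e
[2] 0x24->0x0d len=6 : 2e d7 84 3e 26 77
[3] 0x1d->0x10 len=8 : ff 77 f5 82 bc ae f9 2e
[4] 0x11->0x1f len=2 : 77 f5
query mem[0x20]=0xf5, mem[0x28]=0x26, mem[0x11]=0x77, mem[0x0d]=0x2e, mem[0x18]=0x2e

MEM[0x20,0x28,0x11,0x0d,0x18] = f5 26 77 2e 2e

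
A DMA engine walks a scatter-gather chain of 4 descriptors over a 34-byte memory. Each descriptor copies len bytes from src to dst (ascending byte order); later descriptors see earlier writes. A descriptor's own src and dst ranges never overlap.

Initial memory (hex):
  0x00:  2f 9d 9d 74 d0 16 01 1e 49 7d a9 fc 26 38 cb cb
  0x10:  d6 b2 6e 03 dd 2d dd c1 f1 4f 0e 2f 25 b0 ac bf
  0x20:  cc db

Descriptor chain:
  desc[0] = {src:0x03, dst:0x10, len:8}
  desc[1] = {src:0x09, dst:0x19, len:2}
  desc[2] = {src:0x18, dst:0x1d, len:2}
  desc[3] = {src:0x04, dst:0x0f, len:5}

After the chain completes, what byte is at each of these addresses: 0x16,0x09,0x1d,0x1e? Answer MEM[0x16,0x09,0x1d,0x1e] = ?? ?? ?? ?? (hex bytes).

MEM[0x16,0x09,0x1d,0x1e] = 7d 7d f1 7d

#0 dst[0x10+8] := {0x74,0xd0,0x16,0x01,0x1e,0x49,0x7d,0xa9}
#1 dst[0x19+2] := {0x7d,0xa9}
#2 dst[0x1d+2] := {0xf1,0x7d}
#3 dst[0x0f+5] := {0xd0,0x16,0x01,0x1e,0x49}
query mem[0x16]=0x7d, mem[0x09]=0x7d, mem[0x1d]=0xf1, mem[0x1e]=0x7d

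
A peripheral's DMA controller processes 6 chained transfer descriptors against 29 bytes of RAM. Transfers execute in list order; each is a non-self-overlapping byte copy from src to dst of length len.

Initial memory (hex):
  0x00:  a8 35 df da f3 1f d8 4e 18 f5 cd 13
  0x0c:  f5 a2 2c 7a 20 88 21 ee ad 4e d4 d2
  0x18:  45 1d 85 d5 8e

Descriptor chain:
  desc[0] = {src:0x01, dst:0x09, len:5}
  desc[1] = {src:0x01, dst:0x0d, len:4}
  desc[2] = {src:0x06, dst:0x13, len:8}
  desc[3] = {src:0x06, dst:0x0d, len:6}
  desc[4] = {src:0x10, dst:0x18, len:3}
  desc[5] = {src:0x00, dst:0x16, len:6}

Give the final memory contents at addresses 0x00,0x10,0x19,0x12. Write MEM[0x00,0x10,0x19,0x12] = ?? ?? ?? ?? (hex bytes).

MEM[0x00,0x10,0x19,0x12] = a8 35 da da

  after D0: wrote 5B at 0x09 = 35dfdaf31f
  after D1: wrote 4B at 0x0d = 35dfdaf3
  after D2: wrote 8B at 0x13 = d84e1835dfdaf335
  after D3: wrote 6B at 0x0d = d84e1835dfda
  after D4: wrote 3B at 0x18 = 35dfda
  after D5: wrote 6B at 0x16 = a835dfdaf31f
query mem[0x00]=0xa8, mem[0x10]=0x35, mem[0x19]=0xda, mem[0x12]=0xda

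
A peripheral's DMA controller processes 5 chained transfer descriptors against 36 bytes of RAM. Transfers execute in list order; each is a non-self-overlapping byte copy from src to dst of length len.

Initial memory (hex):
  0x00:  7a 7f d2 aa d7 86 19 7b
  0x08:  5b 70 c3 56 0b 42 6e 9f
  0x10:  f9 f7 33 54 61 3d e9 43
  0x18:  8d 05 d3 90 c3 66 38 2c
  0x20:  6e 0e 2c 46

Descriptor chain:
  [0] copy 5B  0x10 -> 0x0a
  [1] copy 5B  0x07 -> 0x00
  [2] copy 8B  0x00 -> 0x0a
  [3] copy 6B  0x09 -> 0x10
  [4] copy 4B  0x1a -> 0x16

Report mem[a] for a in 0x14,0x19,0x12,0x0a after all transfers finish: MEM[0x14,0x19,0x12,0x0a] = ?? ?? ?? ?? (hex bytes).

#0 dst[0x0a+5] := {0xf9,0xf7,0x33,0x54,0x61}
#1 dst[0x00+5] := {0x7b,0x5b,0x70,0xf9,0xf7}
#2 dst[0x0a+8] := {0x7b,0x5b,0x70,0xf9,0xf7,0x86,0x19,0x7b}
#3 dst[0x10+6] := {0x70,0x7b,0x5b,0x70,0xf9,0xf7}
#4 dst[0x16+4] := {0xd3,0x90,0xc3,0x66}
query mem[0x14]=0xf9, mem[0x19]=0x66, mem[0x12]=0x5b, mem[0x0a]=0x7b

MEM[0x14,0x19,0x12,0x0a] = f9 66 5b 7b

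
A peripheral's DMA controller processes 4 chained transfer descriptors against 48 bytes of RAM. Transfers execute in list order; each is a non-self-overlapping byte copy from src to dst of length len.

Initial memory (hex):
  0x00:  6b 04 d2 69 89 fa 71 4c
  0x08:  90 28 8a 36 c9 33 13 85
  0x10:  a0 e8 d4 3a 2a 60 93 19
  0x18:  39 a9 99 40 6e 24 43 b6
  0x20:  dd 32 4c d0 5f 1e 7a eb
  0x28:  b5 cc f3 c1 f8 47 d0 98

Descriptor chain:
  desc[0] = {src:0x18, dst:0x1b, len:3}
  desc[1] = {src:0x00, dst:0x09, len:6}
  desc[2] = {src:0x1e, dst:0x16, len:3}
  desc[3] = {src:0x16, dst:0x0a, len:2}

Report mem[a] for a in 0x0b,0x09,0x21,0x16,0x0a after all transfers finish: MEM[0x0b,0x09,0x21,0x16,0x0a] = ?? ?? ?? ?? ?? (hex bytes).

#0 dst[0x1b+3] := {0x39,0xa9,0x99}
#1 dst[0x09+6] := {0x6b,0x04,0xd2,0x69,0x89,0xfa}
#2 dst[0x16+3] := {0x43,0xb6,0xdd}
#3 dst[0x0a+2] := {0x43,0xb6}
query mem[0x0b]=0xb6, mem[0x09]=0x6b, mem[0x21]=0x32, mem[0x16]=0x43, mem[0x0a]=0x43

MEM[0x0b,0x09,0x21,0x16,0x0a] = b6 6b 32 43 43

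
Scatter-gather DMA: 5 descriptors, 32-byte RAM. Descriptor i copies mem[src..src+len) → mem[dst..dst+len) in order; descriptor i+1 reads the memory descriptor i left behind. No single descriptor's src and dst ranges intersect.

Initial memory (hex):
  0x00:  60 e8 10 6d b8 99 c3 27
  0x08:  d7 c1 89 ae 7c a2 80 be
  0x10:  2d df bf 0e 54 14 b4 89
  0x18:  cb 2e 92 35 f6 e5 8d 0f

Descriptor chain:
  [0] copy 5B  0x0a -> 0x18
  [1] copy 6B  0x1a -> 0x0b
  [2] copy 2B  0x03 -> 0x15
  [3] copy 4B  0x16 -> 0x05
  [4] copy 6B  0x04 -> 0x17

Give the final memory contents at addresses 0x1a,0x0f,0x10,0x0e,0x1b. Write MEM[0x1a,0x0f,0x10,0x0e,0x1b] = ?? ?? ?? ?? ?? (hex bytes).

MEM[0x1a,0x0f,0x10,0x0e,0x1b] = 89 8d 0f e5 ae

D0: mem[0x18..0x1c] <- [89 ae 7c a2 80]
D1: mem[0x0b..0x10] <- [7c a2 80 e5 8d 0f]
D2: mem[0x15..0x16] <- [6d b8]
D3: mem[0x05..0x08] <- [b8 89 89 ae]
D4: mem[0x17..0x1c] <- [b8 b8 89 89 ae c1]
query mem[0x1a]=0x89, mem[0x0f]=0x8d, mem[0x10]=0x0f, mem[0x0e]=0xe5, mem[0x1b]=0xae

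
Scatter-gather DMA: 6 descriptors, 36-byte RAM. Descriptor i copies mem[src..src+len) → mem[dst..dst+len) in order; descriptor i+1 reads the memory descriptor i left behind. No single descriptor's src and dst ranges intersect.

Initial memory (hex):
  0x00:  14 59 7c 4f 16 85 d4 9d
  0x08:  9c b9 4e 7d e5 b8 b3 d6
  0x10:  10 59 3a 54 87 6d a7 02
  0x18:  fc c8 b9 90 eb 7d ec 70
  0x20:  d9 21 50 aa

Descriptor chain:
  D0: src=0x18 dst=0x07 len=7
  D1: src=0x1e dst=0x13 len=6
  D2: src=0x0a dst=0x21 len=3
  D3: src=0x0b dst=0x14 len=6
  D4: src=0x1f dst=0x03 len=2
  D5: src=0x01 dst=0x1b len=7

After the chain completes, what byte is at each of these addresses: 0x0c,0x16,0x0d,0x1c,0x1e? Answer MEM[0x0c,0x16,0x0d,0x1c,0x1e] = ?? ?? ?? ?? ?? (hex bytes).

MEM[0x0c,0x16,0x0d,0x1c,0x1e] = 7d ec ec 7c d9

[0] 0x18->0x07 len=7 : fc c8 b9 90 eb 7d ec
[1] 0x1e->0x13 len=6 : ec 70 d9 21 50 aa
[2] 0x0a->0x21 len=3 : 90 eb 7d
[3] 0x0b->0x14 len=6 : eb 7d ec b3 d6 10
[4] 0x1f->0x03 len=2 : 70 d9
[5] 0x01->0x1b len=7 : 59 7c 70 d9 85 d4 fc
query mem[0x0c]=0x7d, mem[0x16]=0xec, mem[0x0d]=0xec, mem[0x1c]=0x7c, mem[0x1e]=0xd9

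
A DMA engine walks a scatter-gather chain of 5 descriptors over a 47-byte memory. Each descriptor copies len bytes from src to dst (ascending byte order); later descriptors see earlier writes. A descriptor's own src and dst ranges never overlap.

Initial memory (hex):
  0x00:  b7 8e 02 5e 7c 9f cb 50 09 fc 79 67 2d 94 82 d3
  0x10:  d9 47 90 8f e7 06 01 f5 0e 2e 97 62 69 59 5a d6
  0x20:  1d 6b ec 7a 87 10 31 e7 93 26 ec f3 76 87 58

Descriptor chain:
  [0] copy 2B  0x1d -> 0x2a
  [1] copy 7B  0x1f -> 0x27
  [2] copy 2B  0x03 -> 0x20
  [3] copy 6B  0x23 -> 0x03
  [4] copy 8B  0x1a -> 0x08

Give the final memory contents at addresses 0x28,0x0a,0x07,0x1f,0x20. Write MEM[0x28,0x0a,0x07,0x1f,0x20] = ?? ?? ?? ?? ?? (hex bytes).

MEM[0x28,0x0a,0x07,0x1f,0x20] = 1d 69 d6 d6 5e

D0: mem[0x2a..0x2b] <- [59 5a]
D1: mem[0x27..0x2d] <- [d6 1d 6b ec 7a 87 10]
D2: mem[0x20..0x21] <- [5e 7c]
D3: mem[0x03..0x08] <- [7a 87 10 31 d6 1d]
D4: mem[0x08..0x0f] <- [97 62 69 59 5a d6 5e 7c]
query mem[0x28]=0x1d, mem[0x0a]=0x69, mem[0x07]=0xd6, mem[0x1f]=0xd6, mem[0x20]=0x5e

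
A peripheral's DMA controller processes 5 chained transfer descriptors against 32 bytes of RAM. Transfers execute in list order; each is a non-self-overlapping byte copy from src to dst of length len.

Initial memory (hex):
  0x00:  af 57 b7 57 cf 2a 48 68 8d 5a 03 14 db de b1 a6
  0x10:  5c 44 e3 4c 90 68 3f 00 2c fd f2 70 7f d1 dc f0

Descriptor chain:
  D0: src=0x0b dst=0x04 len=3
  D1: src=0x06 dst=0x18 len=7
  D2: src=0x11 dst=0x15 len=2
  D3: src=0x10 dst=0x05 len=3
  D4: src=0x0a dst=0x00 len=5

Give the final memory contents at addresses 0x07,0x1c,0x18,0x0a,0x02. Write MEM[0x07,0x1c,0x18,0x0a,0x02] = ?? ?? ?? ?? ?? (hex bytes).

MEM[0x07,0x1c,0x18,0x0a,0x02] = e3 03 de 03 db

[0] 0x0b->0x04 len=3 : 14 db de
[1] 0x06->0x18 len=7 : de 68 8d 5a 03 14 db
[2] 0x11->0x15 len=2 : 44 e3
[3] 0x10->0x05 len=3 : 5c 44 e3
[4] 0x0a->0x00 len=5 : 03 14 db de b1
query mem[0x07]=0xe3, mem[0x1c]=0x03, mem[0x18]=0xde, mem[0x0a]=0x03, mem[0x02]=0xdb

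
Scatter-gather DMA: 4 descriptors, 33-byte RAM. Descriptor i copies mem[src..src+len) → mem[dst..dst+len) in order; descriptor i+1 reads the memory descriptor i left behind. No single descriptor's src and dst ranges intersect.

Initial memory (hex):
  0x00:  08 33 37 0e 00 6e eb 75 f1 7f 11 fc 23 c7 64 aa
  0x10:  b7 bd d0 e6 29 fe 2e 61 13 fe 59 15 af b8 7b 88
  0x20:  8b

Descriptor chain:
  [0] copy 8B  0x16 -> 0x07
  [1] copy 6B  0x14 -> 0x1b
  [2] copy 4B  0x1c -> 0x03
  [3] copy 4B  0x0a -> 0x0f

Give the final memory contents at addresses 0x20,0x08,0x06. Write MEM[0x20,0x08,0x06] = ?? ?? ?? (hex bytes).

#0 dst[0x07+8] := {0x2e,0x61,0x13,0xfe,0x59,0x15,0xaf,0xb8}
#1 dst[0x1b+6] := {0x29,0xfe,0x2e,0x61,0x13,0xfe}
#2 dst[0x03+4] := {0xfe,0x2e,0x61,0x13}
#3 dst[0x0f+4] := {0xfe,0x59,0x15,0xaf}
query mem[0x20]=0xfe, mem[0x08]=0x61, mem[0x06]=0x13

MEM[0x20,0x08,0x06] = fe 61 13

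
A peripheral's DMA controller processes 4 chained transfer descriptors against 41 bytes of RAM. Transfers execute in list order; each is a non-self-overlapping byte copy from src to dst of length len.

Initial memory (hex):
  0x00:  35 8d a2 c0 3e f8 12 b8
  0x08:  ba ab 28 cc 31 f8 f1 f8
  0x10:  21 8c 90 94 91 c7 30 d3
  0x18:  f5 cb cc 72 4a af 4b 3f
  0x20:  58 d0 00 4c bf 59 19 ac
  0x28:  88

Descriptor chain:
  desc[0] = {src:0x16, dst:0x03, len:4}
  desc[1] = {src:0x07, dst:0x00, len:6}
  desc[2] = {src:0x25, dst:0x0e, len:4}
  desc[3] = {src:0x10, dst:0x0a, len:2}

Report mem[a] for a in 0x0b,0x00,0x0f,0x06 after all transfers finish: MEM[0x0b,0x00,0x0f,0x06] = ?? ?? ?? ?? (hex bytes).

MEM[0x0b,0x00,0x0f,0x06] = 88 b8 19 cb

#0 dst[0x03+4] := {0x30,0xd3,0xf5,0xcb}
#1 dst[0x00+6] := {0xb8,0xba,0xab,0x28,0xcc,0x31}
#2 dst[0x0e+4] := {0x59,0x19,0xac,0x88}
#3 dst[0x0a+2] := {0xac,0x88}
query mem[0x0b]=0x88, mem[0x00]=0xb8, mem[0x0f]=0x19, mem[0x06]=0xcb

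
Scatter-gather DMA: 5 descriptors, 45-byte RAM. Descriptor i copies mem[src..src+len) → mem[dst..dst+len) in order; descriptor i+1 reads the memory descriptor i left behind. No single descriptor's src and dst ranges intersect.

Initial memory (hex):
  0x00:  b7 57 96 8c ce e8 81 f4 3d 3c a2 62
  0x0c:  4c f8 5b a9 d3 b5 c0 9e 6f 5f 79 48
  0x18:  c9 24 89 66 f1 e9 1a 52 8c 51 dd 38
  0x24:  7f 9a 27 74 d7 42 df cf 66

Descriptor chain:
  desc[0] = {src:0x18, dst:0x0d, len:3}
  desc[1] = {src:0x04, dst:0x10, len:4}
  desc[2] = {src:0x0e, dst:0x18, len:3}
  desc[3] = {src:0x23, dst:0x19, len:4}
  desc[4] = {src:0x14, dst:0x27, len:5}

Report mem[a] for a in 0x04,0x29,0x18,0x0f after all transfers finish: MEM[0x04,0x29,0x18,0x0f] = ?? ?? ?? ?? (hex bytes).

  after D0: wrote 3B at 0x0d = c92489
  after D1: wrote 4B at 0x10 = cee881f4
  after D2: wrote 3B at 0x18 = 2489ce
  after D3: wrote 4B at 0x19 = 387f9a27
  after D4: wrote 5B at 0x27 = 6f5f794824
query mem[0x04]=0xce, mem[0x29]=0x79, mem[0x18]=0x24, mem[0x0f]=0x89

MEM[0x04,0x29,0x18,0x0f] = ce 79 24 89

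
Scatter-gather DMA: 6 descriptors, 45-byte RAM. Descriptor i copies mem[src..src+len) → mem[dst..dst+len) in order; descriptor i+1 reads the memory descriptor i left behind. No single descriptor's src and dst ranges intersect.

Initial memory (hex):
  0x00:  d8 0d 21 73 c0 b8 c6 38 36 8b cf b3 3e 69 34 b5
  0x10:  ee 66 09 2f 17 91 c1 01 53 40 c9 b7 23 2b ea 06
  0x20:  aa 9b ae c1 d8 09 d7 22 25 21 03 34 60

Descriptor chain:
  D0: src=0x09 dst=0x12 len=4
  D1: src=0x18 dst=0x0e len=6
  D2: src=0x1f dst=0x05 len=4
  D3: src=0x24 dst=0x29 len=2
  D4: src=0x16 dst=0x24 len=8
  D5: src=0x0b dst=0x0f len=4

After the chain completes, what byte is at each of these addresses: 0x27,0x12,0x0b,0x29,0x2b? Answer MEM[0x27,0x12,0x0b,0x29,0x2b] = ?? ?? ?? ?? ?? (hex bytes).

#0 dst[0x12+4] := {0x8b,0xcf,0xb3,0x3e}
#1 dst[0x0e+6] := {0x53,0x40,0xc9,0xb7,0x23,0x2b}
#2 dst[0x05+4] := {0x06,0xaa,0x9b,0xae}
#3 dst[0x29+2] := {0xd8,0x09}
#4 dst[0x24+8] := {0xc1,0x01,0x53,0x40,0xc9,0xb7,0x23,0x2b}
#5 dst[0x0f+4] := {0xb3,0x3e,0x69,0x53}
query mem[0x27]=0x40, mem[0x12]=0x53, mem[0x0b]=0xb3, mem[0x29]=0xb7, mem[0x2b]=0x2b

MEM[0x27,0x12,0x0b,0x29,0x2b] = 40 53 b3 b7 2b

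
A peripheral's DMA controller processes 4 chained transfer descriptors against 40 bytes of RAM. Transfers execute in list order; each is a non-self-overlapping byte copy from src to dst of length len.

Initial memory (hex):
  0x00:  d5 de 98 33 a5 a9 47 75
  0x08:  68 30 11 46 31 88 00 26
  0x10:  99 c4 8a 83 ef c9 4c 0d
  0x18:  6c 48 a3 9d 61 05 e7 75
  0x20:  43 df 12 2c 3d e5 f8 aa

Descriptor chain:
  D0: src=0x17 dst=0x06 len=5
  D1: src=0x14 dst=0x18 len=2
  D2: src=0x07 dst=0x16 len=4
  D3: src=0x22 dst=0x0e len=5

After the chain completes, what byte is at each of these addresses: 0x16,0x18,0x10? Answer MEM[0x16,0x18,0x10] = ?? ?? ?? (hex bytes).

MEM[0x16,0x18,0x10] = 6c a3 3d

D0: mem[0x06..0x0a] <- [0d 6c 48 a3 9d]
D1: mem[0x18..0x19] <- [ef c9]
D2: mem[0x16..0x19] <- [6c 48 a3 9d]
D3: mem[0x0e..0x12] <- [12 2c 3d e5 f8]
query mem[0x16]=0x6c, mem[0x18]=0xa3, mem[0x10]=0x3d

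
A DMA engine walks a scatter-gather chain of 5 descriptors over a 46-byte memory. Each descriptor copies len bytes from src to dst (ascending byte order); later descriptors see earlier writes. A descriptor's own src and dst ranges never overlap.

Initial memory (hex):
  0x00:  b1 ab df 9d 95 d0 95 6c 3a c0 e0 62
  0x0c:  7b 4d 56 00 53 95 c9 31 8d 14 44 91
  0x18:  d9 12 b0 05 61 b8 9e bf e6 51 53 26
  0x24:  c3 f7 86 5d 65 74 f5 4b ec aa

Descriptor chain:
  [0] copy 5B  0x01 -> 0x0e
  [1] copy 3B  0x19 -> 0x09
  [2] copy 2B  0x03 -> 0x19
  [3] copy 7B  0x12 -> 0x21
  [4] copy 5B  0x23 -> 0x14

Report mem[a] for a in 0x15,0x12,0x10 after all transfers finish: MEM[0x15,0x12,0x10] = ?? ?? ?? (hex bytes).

MEM[0x15,0x12,0x10] = 14 d0 9d

  after D0: wrote 5B at 0x0e = abdf9d95d0
  after D1: wrote 3B at 0x09 = 12b005
  after D2: wrote 2B at 0x19 = 9d95
  after D3: wrote 7B at 0x21 = d0318d144491d9
  after D4: wrote 5B at 0x14 = 8d144491d9
query mem[0x15]=0x14, mem[0x12]=0xd0, mem[0x10]=0x9d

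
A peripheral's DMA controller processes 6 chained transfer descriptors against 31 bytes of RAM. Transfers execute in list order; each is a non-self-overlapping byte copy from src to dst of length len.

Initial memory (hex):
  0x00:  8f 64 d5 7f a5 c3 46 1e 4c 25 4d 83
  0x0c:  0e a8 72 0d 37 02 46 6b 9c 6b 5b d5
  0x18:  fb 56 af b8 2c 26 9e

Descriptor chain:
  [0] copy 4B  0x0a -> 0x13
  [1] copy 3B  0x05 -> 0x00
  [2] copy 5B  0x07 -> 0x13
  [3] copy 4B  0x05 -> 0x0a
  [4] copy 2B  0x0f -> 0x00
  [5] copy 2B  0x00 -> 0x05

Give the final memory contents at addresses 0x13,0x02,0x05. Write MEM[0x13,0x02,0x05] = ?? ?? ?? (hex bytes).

MEM[0x13,0x02,0x05] = 1e 1e 0d

D0: mem[0x13..0x16] <- [4d 83 0e a8]
D1: mem[0x00..0x02] <- [c3 46 1e]
D2: mem[0x13..0x17] <- [1e 4c 25 4d 83]
D3: mem[0x0a..0x0d] <- [c3 46 1e 4c]
D4: mem[0x00..0x01] <- [0d 37]
D5: mem[0x05..0x06] <- [0d 37]
query mem[0x13]=0x1e, mem[0x02]=0x1e, mem[0x05]=0x0d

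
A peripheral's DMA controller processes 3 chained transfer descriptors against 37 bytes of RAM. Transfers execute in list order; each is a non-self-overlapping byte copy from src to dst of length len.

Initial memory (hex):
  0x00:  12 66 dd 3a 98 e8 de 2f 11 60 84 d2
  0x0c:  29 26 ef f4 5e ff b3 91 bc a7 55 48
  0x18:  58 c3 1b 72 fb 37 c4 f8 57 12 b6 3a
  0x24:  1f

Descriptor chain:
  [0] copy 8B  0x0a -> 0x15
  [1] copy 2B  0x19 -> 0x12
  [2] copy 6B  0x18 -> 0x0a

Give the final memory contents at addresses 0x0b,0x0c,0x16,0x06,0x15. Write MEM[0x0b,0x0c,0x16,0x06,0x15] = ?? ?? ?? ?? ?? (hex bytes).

[0] 0x0a->0x15 len=8 : 84 d2 29 26 ef f4 5e ff
[1] 0x19->0x12 len=2 : ef f4
[2] 0x18->0x0a len=6 : 26 ef f4 5e ff 37
query mem[0x0b]=0xef, mem[0x0c]=0xf4, mem[0x16]=0xd2, mem[0x06]=0xde, mem[0x15]=0x84

MEM[0x0b,0x0c,0x16,0x06,0x15] = ef f4 d2 de 84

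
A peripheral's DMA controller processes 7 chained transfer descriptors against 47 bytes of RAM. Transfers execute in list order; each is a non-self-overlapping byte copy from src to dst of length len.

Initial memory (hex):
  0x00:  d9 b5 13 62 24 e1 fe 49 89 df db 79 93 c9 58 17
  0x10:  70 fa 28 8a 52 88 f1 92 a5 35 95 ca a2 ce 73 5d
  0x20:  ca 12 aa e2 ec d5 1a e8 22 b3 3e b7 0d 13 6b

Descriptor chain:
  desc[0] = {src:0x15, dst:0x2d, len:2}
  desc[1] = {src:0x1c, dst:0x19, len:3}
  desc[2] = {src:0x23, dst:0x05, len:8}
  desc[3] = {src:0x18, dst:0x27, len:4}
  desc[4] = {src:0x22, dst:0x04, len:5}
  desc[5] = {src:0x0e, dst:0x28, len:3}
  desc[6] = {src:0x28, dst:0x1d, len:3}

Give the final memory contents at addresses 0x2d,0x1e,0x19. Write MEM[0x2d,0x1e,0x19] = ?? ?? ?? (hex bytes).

[0] 0x15->0x2d len=2 : 88 f1
[1] 0x1c->0x19 len=3 : a2 ce 73
[2] 0x23->0x05 len=8 : e2 ec d5 1a e8 22 b3 3e
[3] 0x18->0x27 len=4 : a5 a2 ce 73
[4] 0x22->0x04 len=5 : aa e2 ec d5 1a
[5] 0x0e->0x28 len=3 : 58 17 70
[6] 0x28->0x1d len=3 : 58 17 70
query mem[0x2d]=0x88, mem[0x1e]=0x17, mem[0x19]=0xa2

MEM[0x2d,0x1e,0x19] = 88 17 a2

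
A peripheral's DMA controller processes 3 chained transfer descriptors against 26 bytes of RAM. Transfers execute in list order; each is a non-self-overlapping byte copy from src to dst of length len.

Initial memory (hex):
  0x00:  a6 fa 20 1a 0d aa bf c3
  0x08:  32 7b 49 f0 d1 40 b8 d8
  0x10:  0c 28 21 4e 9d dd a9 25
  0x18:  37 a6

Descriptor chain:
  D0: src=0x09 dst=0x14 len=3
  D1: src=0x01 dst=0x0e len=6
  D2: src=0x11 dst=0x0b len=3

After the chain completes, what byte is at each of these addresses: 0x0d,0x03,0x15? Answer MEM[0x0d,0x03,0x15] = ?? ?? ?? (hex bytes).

  after D0: wrote 3B at 0x14 = 7b49f0
  after D1: wrote 6B at 0x0e = fa201a0daabf
  after D2: wrote 3B at 0x0b = 0daabf
query mem[0x0d]=0xbf, mem[0x03]=0x1a, mem[0x15]=0x49

MEM[0x0d,0x03,0x15] = bf 1a 49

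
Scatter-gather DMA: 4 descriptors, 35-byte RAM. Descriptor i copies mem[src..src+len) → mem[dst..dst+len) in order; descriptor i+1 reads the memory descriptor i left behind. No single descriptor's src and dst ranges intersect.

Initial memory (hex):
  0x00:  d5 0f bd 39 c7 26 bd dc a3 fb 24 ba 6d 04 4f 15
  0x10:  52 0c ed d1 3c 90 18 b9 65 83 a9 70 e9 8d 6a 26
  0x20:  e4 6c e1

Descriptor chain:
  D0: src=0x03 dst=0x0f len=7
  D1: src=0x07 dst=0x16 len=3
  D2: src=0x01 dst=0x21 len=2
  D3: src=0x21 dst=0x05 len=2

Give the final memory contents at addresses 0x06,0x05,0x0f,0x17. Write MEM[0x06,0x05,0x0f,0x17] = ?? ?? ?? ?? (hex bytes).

MEM[0x06,0x05,0x0f,0x17] = bd 0f 39 a3

  after D0: wrote 7B at 0x0f = 39c726bddca3fb
  after D1: wrote 3B at 0x16 = dca3fb
  after D2: wrote 2B at 0x21 = 0fbd
  after D3: wrote 2B at 0x05 = 0fbd
query mem[0x06]=0xbd, mem[0x05]=0x0f, mem[0x0f]=0x39, mem[0x17]=0xa3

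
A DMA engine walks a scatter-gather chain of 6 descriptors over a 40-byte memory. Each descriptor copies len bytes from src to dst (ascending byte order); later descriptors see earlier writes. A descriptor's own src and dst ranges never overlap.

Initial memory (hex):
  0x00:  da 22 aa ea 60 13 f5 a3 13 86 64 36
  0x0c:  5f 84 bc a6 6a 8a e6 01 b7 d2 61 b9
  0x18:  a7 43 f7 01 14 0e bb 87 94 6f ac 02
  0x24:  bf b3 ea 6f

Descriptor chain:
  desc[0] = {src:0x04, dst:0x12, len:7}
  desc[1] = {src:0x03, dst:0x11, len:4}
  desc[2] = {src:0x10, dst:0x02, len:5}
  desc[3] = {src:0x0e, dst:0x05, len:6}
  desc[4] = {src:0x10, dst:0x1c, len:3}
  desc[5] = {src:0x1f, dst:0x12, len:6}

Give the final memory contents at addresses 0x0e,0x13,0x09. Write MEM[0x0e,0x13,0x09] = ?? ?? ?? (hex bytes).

D0: mem[0x12..0x18] <- [60 13 f5 a3 13 86 64]
D1: mem[0x11..0x14] <- [ea 60 13 f5]
D2: mem[0x02..0x06] <- [6a ea 60 13 f5]
D3: mem[0x05..0x0a] <- [bc a6 6a ea 60 13]
D4: mem[0x1c..0x1e] <- [6a ea 60]
D5: mem[0x12..0x17] <- [87 94 6f ac 02 bf]
query mem[0x0e]=0xbc, mem[0x13]=0x94, mem[0x09]=0x60

MEM[0x0e,0x13,0x09] = bc 94 60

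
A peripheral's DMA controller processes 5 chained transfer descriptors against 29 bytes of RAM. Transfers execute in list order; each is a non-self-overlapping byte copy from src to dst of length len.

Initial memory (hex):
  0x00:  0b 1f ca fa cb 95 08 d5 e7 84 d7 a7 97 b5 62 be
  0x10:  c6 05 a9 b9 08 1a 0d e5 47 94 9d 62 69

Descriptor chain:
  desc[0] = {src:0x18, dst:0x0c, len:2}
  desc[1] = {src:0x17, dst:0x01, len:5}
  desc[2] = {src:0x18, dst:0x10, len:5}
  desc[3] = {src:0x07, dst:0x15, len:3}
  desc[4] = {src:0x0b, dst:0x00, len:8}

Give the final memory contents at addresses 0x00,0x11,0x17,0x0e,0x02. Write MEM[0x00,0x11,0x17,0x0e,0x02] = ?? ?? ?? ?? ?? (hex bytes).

MEM[0x00,0x11,0x17,0x0e,0x02] = a7 94 84 62 94

  after D0: wrote 2B at 0x0c = 4794
  after D1: wrote 5B at 0x01 = e547949d62
  after D2: wrote 5B at 0x10 = 47949d6269
  after D3: wrote 3B at 0x15 = d5e784
  after D4: wrote 8B at 0x00 = a7479462be47949d
query mem[0x00]=0xa7, mem[0x11]=0x94, mem[0x17]=0x84, mem[0x0e]=0x62, mem[0x02]=0x94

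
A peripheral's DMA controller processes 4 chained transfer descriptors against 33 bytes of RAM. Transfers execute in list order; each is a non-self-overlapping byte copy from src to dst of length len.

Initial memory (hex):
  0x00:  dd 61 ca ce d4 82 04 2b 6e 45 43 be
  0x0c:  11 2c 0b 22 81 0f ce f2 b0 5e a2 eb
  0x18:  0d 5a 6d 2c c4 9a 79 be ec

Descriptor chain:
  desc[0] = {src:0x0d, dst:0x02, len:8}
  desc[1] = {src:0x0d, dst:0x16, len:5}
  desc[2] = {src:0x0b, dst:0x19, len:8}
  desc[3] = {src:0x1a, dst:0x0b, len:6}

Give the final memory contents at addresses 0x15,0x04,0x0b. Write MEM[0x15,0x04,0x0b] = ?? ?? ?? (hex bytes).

[0] 0x0d->0x02 len=8 : 2c 0b 22 81 0f ce f2 b0
[1] 0x0d->0x16 len=5 : 2c 0b 22 81 0f
[2] 0x0b->0x19 len=8 : be 11 2c 0b 22 81 0f ce
[3] 0x1a->0x0b len=6 : 11 2c 0b 22 81 0f
query mem[0x15]=0x5e, mem[0x04]=0x22, mem[0x0b]=0x11

MEM[0x15,0x04,0x0b] = 5e 22 11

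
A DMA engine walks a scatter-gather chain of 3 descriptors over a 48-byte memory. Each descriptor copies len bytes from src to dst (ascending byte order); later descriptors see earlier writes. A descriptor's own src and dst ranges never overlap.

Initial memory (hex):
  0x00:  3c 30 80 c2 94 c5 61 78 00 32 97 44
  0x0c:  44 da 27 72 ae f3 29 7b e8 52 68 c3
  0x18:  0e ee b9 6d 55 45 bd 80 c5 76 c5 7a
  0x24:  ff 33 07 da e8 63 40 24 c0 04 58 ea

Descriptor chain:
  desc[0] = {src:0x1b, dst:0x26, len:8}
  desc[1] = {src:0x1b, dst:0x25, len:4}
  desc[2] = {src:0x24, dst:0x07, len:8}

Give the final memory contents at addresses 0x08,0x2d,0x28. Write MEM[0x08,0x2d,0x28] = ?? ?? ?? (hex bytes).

MEM[0x08,0x2d,0x28] = 6d c5 bd

  after D0: wrote 8B at 0x26 = 6d5545bd80c576c5
  after D1: wrote 4B at 0x25 = 6d5545bd
  after D2: wrote 8B at 0x07 = ff6d5545bdbd80c5
query mem[0x08]=0x6d, mem[0x2d]=0xc5, mem[0x28]=0xbd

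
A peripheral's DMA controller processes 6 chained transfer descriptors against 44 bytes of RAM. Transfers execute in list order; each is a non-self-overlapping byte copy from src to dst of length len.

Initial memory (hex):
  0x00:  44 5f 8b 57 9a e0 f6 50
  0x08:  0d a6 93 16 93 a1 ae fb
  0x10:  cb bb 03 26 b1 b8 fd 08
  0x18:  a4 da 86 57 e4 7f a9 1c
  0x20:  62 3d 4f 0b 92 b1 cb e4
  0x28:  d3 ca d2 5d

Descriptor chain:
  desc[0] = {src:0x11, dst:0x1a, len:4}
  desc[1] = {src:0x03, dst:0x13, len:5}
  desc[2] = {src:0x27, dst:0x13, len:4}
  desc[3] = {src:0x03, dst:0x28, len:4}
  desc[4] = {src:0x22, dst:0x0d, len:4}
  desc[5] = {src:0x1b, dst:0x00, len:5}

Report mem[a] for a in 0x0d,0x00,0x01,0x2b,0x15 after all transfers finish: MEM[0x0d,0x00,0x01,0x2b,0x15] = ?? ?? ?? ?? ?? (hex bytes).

MEM[0x0d,0x00,0x01,0x2b,0x15] = 4f 03 26 f6 ca

  after D0: wrote 4B at 0x1a = bb0326b1
  after D1: wrote 5B at 0x13 = 579ae0f650
  after D2: wrote 4B at 0x13 = e4d3cad2
  after D3: wrote 4B at 0x28 = 579ae0f6
  after D4: wrote 4B at 0x0d = 4f0b92b1
  after D5: wrote 5B at 0x00 = 0326b1a91c
query mem[0x0d]=0x4f, mem[0x00]=0x03, mem[0x01]=0x26, mem[0x2b]=0xf6, mem[0x15]=0xca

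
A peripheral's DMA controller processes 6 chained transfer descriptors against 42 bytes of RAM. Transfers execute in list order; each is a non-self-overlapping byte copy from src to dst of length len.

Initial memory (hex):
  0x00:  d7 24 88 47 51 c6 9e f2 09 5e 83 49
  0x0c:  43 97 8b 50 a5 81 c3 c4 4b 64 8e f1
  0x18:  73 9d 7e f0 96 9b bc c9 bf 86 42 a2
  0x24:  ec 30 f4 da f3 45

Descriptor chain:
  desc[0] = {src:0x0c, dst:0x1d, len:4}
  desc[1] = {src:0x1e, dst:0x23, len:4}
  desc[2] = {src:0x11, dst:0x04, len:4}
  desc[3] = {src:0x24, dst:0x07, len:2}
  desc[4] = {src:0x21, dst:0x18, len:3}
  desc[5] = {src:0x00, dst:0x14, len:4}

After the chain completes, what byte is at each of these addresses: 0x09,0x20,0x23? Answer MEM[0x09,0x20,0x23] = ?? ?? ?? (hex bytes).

MEM[0x09,0x20,0x23] = 5e 50 97

  after D0: wrote 4B at 0x1d = 43978b50
  after D1: wrote 4B at 0x23 = 978b5086
  after D2: wrote 4B at 0x04 = 81c3c44b
  after D3: wrote 2B at 0x07 = 8b50
  after D4: wrote 3B at 0x18 = 864297
  after D5: wrote 4B at 0x14 = d7248847
query mem[0x09]=0x5e, mem[0x20]=0x50, mem[0x23]=0x97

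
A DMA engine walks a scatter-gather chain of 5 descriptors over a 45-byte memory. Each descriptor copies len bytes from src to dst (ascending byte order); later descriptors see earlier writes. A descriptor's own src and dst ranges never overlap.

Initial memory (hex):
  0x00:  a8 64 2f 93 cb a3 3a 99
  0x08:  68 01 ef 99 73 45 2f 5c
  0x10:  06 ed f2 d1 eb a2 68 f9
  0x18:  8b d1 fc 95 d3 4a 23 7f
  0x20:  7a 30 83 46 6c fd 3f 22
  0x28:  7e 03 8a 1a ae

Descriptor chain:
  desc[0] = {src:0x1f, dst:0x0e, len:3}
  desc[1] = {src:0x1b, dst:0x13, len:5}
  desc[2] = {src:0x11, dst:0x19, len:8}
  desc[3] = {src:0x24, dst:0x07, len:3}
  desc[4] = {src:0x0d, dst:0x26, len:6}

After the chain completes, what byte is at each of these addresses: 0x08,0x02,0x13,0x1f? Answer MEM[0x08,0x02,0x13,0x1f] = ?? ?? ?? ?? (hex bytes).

MEM[0x08,0x02,0x13,0x1f] = fd 2f 95 7f

[0] 0x1f->0x0e len=3 : 7f 7a 30
[1] 0x1b->0x13 len=5 : 95 d3 4a 23 7f
[2] 0x11->0x19 len=8 : ed f2 95 d3 4a 23 7f 8b
[3] 0x24->0x07 len=3 : 6c fd 3f
[4] 0x0d->0x26 len=6 : 45 7f 7a 30 ed f2
query mem[0x08]=0xfd, mem[0x02]=0x2f, mem[0x13]=0x95, mem[0x1f]=0x7f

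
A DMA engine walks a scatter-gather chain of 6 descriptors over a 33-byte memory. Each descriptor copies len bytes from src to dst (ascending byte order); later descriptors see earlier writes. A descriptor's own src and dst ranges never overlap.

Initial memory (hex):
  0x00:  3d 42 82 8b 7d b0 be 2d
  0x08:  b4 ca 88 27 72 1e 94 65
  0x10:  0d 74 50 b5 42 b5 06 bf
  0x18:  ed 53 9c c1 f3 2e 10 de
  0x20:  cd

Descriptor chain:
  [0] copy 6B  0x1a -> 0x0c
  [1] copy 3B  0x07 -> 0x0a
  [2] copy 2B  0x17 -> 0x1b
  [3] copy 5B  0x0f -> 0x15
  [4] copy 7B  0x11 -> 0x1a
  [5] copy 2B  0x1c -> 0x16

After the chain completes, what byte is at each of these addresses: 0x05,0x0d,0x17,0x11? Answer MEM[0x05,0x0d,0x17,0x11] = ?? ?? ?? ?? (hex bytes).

MEM[0x05,0x0d,0x17,0x11] = b0 c1 42 de

  after D0: wrote 6B at 0x0c = 9cc1f32e10de
  after D1: wrote 3B at 0x0a = 2db4ca
  after D2: wrote 2B at 0x1b = bfed
  after D3: wrote 5B at 0x15 = 2e10de50b5
  after D4: wrote 7B at 0x1a = de50b5422e10de
  after D5: wrote 2B at 0x16 = b542
query mem[0x05]=0xb0, mem[0x0d]=0xc1, mem[0x17]=0x42, mem[0x11]=0xde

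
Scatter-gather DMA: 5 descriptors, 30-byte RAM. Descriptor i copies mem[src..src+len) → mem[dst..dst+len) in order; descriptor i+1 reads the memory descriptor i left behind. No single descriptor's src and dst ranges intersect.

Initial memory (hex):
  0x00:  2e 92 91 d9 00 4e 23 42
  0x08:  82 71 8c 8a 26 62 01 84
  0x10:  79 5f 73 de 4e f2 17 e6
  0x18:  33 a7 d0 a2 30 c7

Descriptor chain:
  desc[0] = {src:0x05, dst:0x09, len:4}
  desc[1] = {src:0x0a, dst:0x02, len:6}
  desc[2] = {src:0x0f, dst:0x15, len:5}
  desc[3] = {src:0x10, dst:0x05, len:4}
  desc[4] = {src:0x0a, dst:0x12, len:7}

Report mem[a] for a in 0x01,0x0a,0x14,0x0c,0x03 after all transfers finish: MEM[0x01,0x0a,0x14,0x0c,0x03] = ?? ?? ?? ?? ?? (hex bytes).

#0 dst[0x09+4] := {0x4e,0x23,0x42,0x82}
#1 dst[0x02+6] := {0x23,0x42,0x82,0x62,0x01,0x84}
#2 dst[0x15+5] := {0x84,0x79,0x5f,0x73,0xde}
#3 dst[0x05+4] := {0x79,0x5f,0x73,0xde}
#4 dst[0x12+7] := {0x23,0x42,0x82,0x62,0x01,0x84,0x79}
query mem[0x01]=0x92, mem[0x0a]=0x23, mem[0x14]=0x82, mem[0x0c]=0x82, mem[0x03]=0x42

MEM[0x01,0x0a,0x14,0x0c,0x03] = 92 23 82 82 42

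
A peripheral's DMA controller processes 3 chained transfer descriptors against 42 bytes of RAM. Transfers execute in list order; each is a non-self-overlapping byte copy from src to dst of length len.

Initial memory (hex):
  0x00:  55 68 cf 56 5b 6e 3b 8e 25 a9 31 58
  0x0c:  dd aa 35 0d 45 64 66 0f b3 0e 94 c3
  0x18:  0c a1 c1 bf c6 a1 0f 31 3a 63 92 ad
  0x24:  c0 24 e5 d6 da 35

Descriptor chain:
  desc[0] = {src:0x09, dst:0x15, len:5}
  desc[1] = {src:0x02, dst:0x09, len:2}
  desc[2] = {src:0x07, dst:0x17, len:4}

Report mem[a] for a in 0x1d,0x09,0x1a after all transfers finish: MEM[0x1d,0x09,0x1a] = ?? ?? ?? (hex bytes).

MEM[0x1d,0x09,0x1a] = a1 cf 56

D0: mem[0x15..0x19] <- [a9 31 58 dd aa]
D1: mem[0x09..0x0a] <- [cf 56]
D2: mem[0x17..0x1a] <- [8e 25 cf 56]
query mem[0x1d]=0xa1, mem[0x09]=0xcf, mem[0x1a]=0x56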